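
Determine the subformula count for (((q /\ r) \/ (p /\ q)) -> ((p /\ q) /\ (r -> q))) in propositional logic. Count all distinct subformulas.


Formula: (((q /\ r) \/ (p /\ q)) -> ((p /\ q) /\ (r -> q)))
Subformulas found:
  1. q
  2. r
  3. p
  4. (r -> q)
  5. (q /\ r)
  6. (p /\ q)
  7. ((q /\ r) \/ (p /\ q))
  8. ((p /\ q) /\ (r -> q))
  9. (((q /\ r) \/ (p /\ q)) -> ((p /\ q) /\ (r -> q)))
Total distinct subformulas = 9

9


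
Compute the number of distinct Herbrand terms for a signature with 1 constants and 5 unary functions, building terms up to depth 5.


Herbrand terms by depth:
Depth 0: 1 constants
Depth 1: 5 new terms (running total: 6)
Depth 2: 25 new terms (running total: 31)
Depth 3: 125 new terms (running total: 156)
Depth 4: 625 new terms (running total: 781)
Depth 5: 3125 new terms (running total: 3906)
Total distinct ground terms = 3906

3906


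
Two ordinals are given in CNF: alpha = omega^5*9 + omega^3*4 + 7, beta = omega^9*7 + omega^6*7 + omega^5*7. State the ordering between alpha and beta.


Compare term by term from highest exponent:
alpha = omega^5*9 + omega^3*4 + 7
beta = omega^9*7 + omega^6*7 + omega^5*7
Term 1: alpha has omega^5*9, beta has omega^9*7
Term 2: alpha has omega^3*4, beta has omega^6*7
Term 3: alpha has omega^0*7, beta has omega^5*7
Result: alpha < beta

alpha < beta


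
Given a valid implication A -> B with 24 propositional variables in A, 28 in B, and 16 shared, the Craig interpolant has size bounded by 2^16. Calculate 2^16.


Shared atoms = 16
Craig interpolant size bound = 2^16
= 65536

65536


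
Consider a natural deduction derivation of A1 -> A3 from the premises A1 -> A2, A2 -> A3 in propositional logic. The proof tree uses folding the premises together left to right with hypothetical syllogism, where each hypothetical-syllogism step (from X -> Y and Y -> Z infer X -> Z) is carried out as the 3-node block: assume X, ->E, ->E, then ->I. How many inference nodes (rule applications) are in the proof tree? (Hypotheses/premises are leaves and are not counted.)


There are 2 premises in the chain. The first HS step combines premises 1 and 2; each further premise needs one more HS step.
So 2 premises require 2 - 1 = 1 hypothetical-syllogism steps.
Each HS step uses 3 inference nodes (->E, ->E, ->I).
1 * 3 = 3 total inference nodes.

3


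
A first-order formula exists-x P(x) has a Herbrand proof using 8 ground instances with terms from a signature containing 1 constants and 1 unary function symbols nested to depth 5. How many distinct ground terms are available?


Herbrand terms by depth:
Depth 0: 1 constants
Depth 1: 1 new terms (running total: 2)
Depth 2: 1 new terms (running total: 3)
Depth 3: 1 new terms (running total: 4)
Depth 4: 1 new terms (running total: 5)
Depth 5: 1 new terms (running total: 6)
Total distinct ground terms = 6

6


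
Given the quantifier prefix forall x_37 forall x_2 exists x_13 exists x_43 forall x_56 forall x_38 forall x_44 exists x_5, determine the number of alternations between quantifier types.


Walk the prefix and count type changes:
  position 1: forall -> forall
  position 2: forall -> exists <-- alternation
  position 3: exists -> exists
  position 4: exists -> forall <-- alternation
  position 5: forall -> forall
  position 6: forall -> forall
  position 7: forall -> exists <-- alternation
Total alternations = 3

3


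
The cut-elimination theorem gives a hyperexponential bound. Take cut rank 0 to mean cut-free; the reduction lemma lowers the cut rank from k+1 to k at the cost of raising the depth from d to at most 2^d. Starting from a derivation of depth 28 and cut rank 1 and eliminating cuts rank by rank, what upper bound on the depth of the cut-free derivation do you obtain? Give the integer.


Each rank reduction sends depth d to at most 2^d; cut rank r needs r reductions.
2_0(28) = 28
2_1(28) = 2^28 = 268435456
Cut-free depth bound = 268435456

268435456


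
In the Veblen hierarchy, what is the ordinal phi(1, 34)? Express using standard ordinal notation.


phi(1, 34):
phi(1, beta) = epsilon_beta (the beta-th epsilon number).
phi(1, 34) = epsilon_34

epsilon_34


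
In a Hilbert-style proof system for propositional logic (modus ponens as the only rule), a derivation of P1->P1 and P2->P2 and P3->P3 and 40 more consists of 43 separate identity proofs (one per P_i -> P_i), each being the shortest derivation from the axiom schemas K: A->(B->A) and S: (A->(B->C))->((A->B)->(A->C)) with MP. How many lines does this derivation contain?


The shortest proof of A->A from K and S in the Hilbert calculus has exactly 5 lines:
(1) K instance A->((A->A)->A), (2) S instance, (3) MP on 1,2, (4) K instance A->(A->A), (5) MP on 3,4.
For 43 independent identities: 43 * 5 = 215 lines total.

215


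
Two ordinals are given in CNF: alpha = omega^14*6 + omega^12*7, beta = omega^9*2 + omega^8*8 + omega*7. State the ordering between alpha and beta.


Compare term by term from highest exponent:
alpha = omega^14*6 + omega^12*7
beta = omega^9*2 + omega^8*8 + omega*7
Term 1: alpha has omega^14*6, beta has omega^9*2
Term 2: alpha has omega^12*7, beta has omega^8*8
Term 3: alpha has omega^0*0, beta has omega^1*7
Result: alpha > beta

alpha > beta


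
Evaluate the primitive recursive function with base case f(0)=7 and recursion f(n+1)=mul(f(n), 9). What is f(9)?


f(0) = 7
f(1) = mul(f(0), 9) = mul(7, 9) = 63
f(2) = mul(f(1), 9) = mul(63, 9) = 567
f(3) = mul(f(2), 9) = mul(567, 9) = 5103
f(4) = mul(f(3), 9) = mul(5103, 9) = 45927
f(5) = mul(f(4), 9) = mul(45927, 9) = 413343
f(6) = mul(f(5), 9) = mul(413343, 9) = 3720087
f(7) = mul(f(6), 9) = mul(3720087, 9) = 33480783
f(8) = mul(f(7), 9) = mul(33480783, 9) = 301327047
f(9) = mul(f(8), 9) = mul(301327047, 9) = 2711943423


2711943423


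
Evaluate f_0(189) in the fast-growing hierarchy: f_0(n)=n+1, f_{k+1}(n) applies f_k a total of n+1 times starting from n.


f_0(189) = 189 + 1 = 190

190


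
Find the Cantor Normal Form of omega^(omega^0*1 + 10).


omega^(omega^0*1 + 10):
omega^0 = 1, so the exponent is 1 + 10 = 11 (finite ordinal addition).
Result = omega^11, already a single CNF term.

omega^11


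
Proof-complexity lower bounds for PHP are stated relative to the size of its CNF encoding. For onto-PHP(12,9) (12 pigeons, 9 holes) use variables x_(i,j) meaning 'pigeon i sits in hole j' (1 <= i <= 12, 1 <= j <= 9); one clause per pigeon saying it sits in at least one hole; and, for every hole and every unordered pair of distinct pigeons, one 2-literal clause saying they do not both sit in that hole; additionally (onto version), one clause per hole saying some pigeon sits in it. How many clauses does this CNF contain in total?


onto-PHP(12,9): 12 pigeons, 9 holes, 12*9 = 108 variables.
- pigeon clauses: one per pigeon -> 12 clauses
- hole clauses: 9 holes * C(12,2) = 9 * 66 -> 594 clauses
- onto clauses: one per hole -> 9 clauses
Total clauses = 12 + 594 + 9 = 615

615


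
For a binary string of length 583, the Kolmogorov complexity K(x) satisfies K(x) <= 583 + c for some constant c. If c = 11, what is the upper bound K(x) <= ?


K(x) <= |x| + c = 583 + 11 = 594

594


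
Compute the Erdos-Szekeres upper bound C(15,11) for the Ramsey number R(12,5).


R(12,5) <= C(12+5-2, 12-1) = C(15, 11)
C(15, 11) = 15! / (11! * 4!)
= 1365

1365


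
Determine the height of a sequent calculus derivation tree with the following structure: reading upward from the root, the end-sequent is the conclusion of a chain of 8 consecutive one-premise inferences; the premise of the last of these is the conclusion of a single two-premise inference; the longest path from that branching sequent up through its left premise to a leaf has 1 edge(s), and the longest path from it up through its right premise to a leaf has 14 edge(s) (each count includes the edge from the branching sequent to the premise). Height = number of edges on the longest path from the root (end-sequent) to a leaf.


Longest path through the left premise: 1 edges (measured from the branching sequent)
Longest path through the right premise: 14 edges
Height of the subtree rooted at the branching sequent: max(1, 14) = 14
The branching sequent sits 8 edges above the root (the chain of one-premise inferences), so height = 14 + 8 = 22

22


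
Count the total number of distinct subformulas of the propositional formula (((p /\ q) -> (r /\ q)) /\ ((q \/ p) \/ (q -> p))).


Formula: (((p /\ q) -> (r /\ q)) /\ ((q \/ p) \/ (q -> p)))
Subformulas found:
  1. q
  2. r
  3. p
  4. (q \/ p)
  5. (p /\ q)
  6. (r /\ q)
  7. (q -> p)
  8. ((q \/ p) \/ (q -> p))
  9. ((p /\ q) -> (r /\ q))
  10. (((p /\ q) -> (r /\ q)) /\ ((q \/ p) \/ (q -> p)))
Total distinct subformulas = 10

10


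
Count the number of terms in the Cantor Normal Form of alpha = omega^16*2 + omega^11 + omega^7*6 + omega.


CNF: omega^16*2 + omega^11 + omega^7*6 + omega
Count the summands separated by '+':
  term 1: omega^16*2
  term 2: omega^11
  term 3: omega^7*6
  term 4: omega
Total terms = 4

4


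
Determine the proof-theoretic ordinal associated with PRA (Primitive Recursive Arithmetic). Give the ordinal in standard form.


The proof-theoretic ordinal of PRA (Primitive Recursive Arithmetic) is a standard result in ordinal analysis.
This ordinal is the supremum of order types of primitive recursive well-orderings
that the theory can prove to be well-ordered.
For PRA (Primitive Recursive Arithmetic), the proof-theoretic ordinal is omega^omega.

omega^omega


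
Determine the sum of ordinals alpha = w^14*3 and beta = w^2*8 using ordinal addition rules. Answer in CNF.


Ordinal addition w^14*3 + w^2*8:
Leading exponent of alpha (14) > leading exponent of beta (2).
Since alpha's term has higher exponent than beta's leading term,
the sum is simply alpha followed by beta.
Result = w^14*3 + w^2*8

w^14*3 + w^2*8


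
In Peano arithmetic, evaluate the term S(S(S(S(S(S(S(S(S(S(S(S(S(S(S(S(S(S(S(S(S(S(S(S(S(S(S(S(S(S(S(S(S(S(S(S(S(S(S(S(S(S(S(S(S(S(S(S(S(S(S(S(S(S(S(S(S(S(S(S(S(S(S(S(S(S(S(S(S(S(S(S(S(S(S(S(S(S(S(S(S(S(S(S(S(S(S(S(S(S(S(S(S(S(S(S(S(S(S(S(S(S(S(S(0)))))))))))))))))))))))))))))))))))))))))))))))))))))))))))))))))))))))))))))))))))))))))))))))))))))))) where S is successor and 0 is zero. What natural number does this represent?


Counting successors applied to 0:
104 applications of S to 0 = 104

104


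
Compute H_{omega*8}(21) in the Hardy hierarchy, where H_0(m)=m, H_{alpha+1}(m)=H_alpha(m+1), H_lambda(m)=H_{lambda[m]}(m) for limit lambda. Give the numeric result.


H_{omega*8}(21):
For the Hardy hierarchy, H_{omega*k}(n) = 2^k * n.
2^8 = 256.
256 * 21 = 5376

5376


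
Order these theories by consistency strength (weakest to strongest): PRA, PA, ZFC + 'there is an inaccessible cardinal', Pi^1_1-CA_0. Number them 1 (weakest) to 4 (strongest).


Ordering by consistency strength:
1. PRA
2. PA
3. Pi^1_1-CA_0
4. ZFC + 'there is an inaccessible cardinal'


PRA=1, PA=2, ZFC + 'there is an inaccessible cardinal'=4, Pi^1_1-CA_0=3


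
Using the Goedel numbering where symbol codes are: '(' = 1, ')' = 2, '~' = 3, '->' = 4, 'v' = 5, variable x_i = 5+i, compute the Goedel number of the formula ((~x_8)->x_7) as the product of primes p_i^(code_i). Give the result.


Formula: ((~x_8)->x_7)
Symbol codes: [1, 1, 3, 13, 2, 4, 12, 2]
Primes: [2, 3, 5, 7, 11, 13, 17, 19]
p_1^1 = 2^1 = 2
p_2^1 = 3^1 = 3
p_3^3 = 5^3 = 125
p_4^13 = 7^13 = 96889010407
p_5^2 = 11^2 = 121
p_6^4 = 13^4 = 28561
p_7^12 = 17^12 = 582622237229761
p_8^2 = 19^2 = 361
Product = 52818835439863494809079502076702105250

52818835439863494809079502076702105250


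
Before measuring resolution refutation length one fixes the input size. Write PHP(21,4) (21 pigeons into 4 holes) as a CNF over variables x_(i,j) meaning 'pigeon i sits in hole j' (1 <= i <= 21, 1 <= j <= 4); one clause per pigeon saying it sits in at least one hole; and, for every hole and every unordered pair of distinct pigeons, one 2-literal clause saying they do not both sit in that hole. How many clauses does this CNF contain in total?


PHP(21,4): 21 pigeons, 4 holes, 21*4 = 84 variables.
- pigeon clauses: one per pigeon -> 21 clauses
- hole clauses: 4 holes * C(21,2) = 4 * 210 -> 840 clauses
Total clauses = 21 + 840 = 861

861


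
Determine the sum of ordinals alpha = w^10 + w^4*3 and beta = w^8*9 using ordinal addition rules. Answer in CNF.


Ordinal addition (w^10 + w^4*3) + w^8*9:
alpha's leading term has exponent 10 > beta's exponent 8, so it survives.
alpha's tail term has exponent 4 < beta's exponent 8, so it is absorbed by beta.
In ordinal addition, any term followed by a strictly larger-exponent term is absorbed.
Result = w^10 + w^8*9

w^10 + w^8*9


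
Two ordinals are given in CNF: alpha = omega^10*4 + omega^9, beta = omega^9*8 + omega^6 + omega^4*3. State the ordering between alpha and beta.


Compare term by term from highest exponent:
alpha = omega^10*4 + omega^9
beta = omega^9*8 + omega^6 + omega^4*3
Term 1: alpha has omega^10*4, beta has omega^9*8
Term 2: alpha has omega^9*1, beta has omega^6*1
Term 3: alpha has omega^0*0, beta has omega^4*3
Result: alpha > beta

alpha > beta


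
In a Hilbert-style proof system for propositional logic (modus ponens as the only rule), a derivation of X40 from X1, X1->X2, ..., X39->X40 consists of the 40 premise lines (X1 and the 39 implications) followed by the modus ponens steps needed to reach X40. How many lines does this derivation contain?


We have 40 premise lines: X1 and 39 implications.
Each implication is detached once by MP, giving 39 MP lines.
40 premise lines + 39 MP lines = 79 total lines.

79


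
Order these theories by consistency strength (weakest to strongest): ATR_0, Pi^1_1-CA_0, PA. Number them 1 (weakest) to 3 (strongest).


Ordering by consistency strength:
1. PA
2. ATR_0
3. Pi^1_1-CA_0


ATR_0=2, Pi^1_1-CA_0=3, PA=1


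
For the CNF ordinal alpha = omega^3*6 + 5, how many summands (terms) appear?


CNF: omega^3*6 + 5
Count the summands separated by '+':
  term 1: omega^3*6
  term 2: 5
Total terms = 2

2


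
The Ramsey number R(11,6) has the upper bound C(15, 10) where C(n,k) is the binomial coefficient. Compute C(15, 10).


R(11,6) <= C(11+6-2, 11-1) = C(15, 10)
C(15, 10) = 15! / (10! * 5!)
= 3003

3003


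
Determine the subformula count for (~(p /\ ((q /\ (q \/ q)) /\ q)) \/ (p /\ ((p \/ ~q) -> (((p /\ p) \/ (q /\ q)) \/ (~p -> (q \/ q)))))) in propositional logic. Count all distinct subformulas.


Formula: (~(p /\ ((q /\ (q \/ q)) /\ q)) \/ (p /\ ((p \/ ~q) -> (((p /\ p) \/ (q /\ q)) \/ (~p -> (q \/ q))))))
Subformulas found:
  1. q
  2. p
  3. ~p
  4. ~q
  5. (q /\ q)
  6. (p /\ p)
  7. (q \/ q)
  8. (p \/ ~q)
  9. (q /\ (q \/ q))
  10. (~p -> (q \/ q))
  11. ((p /\ p) \/ (q /\ q))
  12. ((q /\ (q \/ q)) /\ q)
  13. (p /\ ((q /\ (q \/ q)) /\ q))
  14. ~(p /\ ((q /\ (q \/ q)) /\ q))
  15. (((p /\ p) \/ (q /\ q)) \/ (~p -> (q \/ q)))
  16. ((p \/ ~q) -> (((p /\ p) \/ (q /\ q)) \/ (~p -> (q \/ q))))
  17. (p /\ ((p \/ ~q) -> (((p /\ p) \/ (q /\ q)) \/ (~p -> (q \/ q)))))
  18. (~(p /\ ((q /\ (q \/ q)) /\ q)) \/ (p /\ ((p \/ ~q) -> (((p /\ p) \/ (q /\ q)) \/ (~p -> (q \/ q))))))
Total distinct subformulas = 18

18


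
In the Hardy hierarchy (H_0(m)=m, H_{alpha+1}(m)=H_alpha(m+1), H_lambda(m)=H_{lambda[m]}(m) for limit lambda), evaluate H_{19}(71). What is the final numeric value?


H_19(71):
For finite ordinals k, H_k(n) = n + k (each successor step adds 1).
H_19(71) = 71 + 19 = 90

90


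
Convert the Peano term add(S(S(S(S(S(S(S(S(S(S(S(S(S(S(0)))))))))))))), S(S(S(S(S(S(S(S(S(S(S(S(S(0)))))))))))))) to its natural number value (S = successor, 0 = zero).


add(S^14(0), S^13(0)):
S^14(0) = 14
S^13(0) = 13
14 + 13 = 27

27


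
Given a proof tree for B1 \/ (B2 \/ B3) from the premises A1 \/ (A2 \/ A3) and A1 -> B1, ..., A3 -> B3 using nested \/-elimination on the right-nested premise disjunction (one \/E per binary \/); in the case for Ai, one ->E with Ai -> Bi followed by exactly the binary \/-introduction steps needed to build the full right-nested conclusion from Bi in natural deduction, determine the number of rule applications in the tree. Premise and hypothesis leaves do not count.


Constructive dilemma with 3 branches, all disjunctions right-nested:
- \/E: the premise has 2 binary \/, each eliminated once: 2 nodes.
- ->E: one per case (Ai with Ai -> Bi gives Bi): 3 nodes.
- \/I: in case i < n, Bi needs 1 step to form Bi \/ (B(i+1) \/ ...) and then i-1 steps to prepend B(i-1), ..., B1, i.e. i steps; in case i = n, B3 needs 2 prepend steps.
  \/I total = (1 + 2 + ... + 2) + 2 = 3 + 2 = 5 nodes.
Total = 2 + 3 + 5 = 10

10


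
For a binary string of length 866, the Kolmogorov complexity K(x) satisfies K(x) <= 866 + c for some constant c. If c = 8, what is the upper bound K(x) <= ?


K(x) <= |x| + c = 866 + 8 = 874

874


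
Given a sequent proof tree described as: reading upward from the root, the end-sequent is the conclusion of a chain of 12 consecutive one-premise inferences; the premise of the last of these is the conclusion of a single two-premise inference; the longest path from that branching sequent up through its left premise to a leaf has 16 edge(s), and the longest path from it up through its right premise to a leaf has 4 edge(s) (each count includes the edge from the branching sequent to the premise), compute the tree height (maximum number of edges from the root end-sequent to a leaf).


Longest path through the left premise: 16 edges (measured from the branching sequent)
Longest path through the right premise: 4 edges
Height of the subtree rooted at the branching sequent: max(16, 4) = 16
The branching sequent sits 12 edges above the root (the chain of one-premise inferences), so height = 16 + 12 = 28

28


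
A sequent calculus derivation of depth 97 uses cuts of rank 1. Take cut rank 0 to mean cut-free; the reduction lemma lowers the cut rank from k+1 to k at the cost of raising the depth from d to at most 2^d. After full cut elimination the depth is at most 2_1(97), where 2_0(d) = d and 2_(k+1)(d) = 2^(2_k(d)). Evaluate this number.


Each rank reduction sends depth d to at most 2^d; cut rank r needs r reductions.
2_0(97) = 97
2_1(97) = 2^97 = 158456325028528675187087900672
Cut-free depth bound = 158456325028528675187087900672

158456325028528675187087900672


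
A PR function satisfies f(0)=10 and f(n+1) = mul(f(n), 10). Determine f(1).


f(0) = 10
f(1) = mul(f(0), 10) = mul(10, 10) = 100


100


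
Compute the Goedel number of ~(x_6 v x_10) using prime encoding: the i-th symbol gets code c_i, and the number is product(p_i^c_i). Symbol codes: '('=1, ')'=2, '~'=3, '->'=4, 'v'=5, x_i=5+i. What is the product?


Formula: ~(x_6 v x_10)
Symbol codes: [3, 1, 11, 5, 15, 2]
Primes: [2, 3, 5, 7, 11, 13]
p_1^3 = 2^3 = 8
p_2^1 = 3^1 = 3
p_3^11 = 5^11 = 48828125
p_4^5 = 7^5 = 16807
p_5^15 = 11^15 = 4177248169415651
p_6^2 = 13^2 = 169
Product = 13904278930300001993358984375000

13904278930300001993358984375000


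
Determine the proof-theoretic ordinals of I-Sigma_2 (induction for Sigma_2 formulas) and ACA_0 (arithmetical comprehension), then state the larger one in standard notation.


Proof-theoretic ordinal of I-Sigma_2 (induction for Sigma_2 formulas): omega^(omega^omega)
Proof-theoretic ordinal of ACA_0 (arithmetical comprehension): epsilon_0
Comparing: omega^(omega^omega) < epsilon_0.
The larger ordinal is epsilon_0 (from ACA_0 (arithmetical comprehension)).

epsilon_0


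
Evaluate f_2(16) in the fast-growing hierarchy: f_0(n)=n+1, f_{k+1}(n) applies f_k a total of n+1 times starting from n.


f_2(16) = f_1^17(16)
f_1(m) = 2m + 1.
Iterating: f_1^k(n) = 2^k*(n+1) - 1.
f_2(16) = 2^17*(16+1) - 1 = 131072*17 - 1 = 2228223

2228223


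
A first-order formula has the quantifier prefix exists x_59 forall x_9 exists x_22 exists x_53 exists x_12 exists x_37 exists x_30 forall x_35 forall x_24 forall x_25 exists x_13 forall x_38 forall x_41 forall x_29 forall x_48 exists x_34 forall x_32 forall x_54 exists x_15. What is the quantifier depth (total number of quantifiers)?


Quantifier prefix has 19 quantifier symbols.
Quantifier depth = 19

19


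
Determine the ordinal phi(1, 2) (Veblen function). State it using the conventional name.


phi(1, 2):
phi(1, beta) = epsilon_beta (the beta-th epsilon number).
phi(1, 2) = epsilon_2

epsilon_2


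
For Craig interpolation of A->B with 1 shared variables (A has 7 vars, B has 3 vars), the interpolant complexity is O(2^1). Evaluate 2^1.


Shared atoms = 1
Craig interpolant size bound = 2^1
= 2

2


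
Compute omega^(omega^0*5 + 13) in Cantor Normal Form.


omega^(omega^0*5 + 13):
omega^0 = 1, so the exponent is 5 + 13 = 18 (finite ordinal addition).
Result = omega^18, already a single CNF term.

omega^18


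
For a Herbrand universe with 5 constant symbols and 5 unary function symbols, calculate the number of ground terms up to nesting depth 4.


Herbrand terms by depth:
Depth 0: 5 constants
Depth 1: 25 new terms (running total: 30)
Depth 2: 125 new terms (running total: 155)
Depth 3: 625 new terms (running total: 780)
Depth 4: 3125 new terms (running total: 3905)
Total distinct ground terms = 3905

3905


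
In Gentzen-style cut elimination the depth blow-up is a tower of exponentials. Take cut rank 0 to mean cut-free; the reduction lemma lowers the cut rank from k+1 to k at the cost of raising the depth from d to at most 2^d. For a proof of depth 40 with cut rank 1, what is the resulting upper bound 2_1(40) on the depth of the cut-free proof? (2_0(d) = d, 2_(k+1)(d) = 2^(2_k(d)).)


Each rank reduction sends depth d to at most 2^d; cut rank r needs r reductions.
2_0(40) = 40
2_1(40) = 2^40 = 1099511627776
Cut-free depth bound = 1099511627776

1099511627776


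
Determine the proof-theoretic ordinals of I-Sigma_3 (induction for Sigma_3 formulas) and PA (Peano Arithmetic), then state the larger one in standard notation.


Proof-theoretic ordinal of I-Sigma_3 (induction for Sigma_3 formulas): omega^(omega^(omega^omega))
Proof-theoretic ordinal of PA (Peano Arithmetic): epsilon_0
Comparing: omega^(omega^(omega^omega)) < epsilon_0.
The larger ordinal is epsilon_0 (from PA (Peano Arithmetic)).

epsilon_0


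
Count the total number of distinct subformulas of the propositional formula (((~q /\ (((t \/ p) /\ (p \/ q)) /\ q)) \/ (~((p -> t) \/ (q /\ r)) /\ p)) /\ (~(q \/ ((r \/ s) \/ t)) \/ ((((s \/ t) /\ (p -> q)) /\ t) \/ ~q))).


Formula: (((~q /\ (((t \/ p) /\ (p \/ q)) /\ q)) \/ (~((p -> t) \/ (q /\ r)) /\ p)) /\ (~(q \/ ((r \/ s) \/ t)) \/ ((((s \/ t) /\ (p -> q)) /\ t) \/ ~q)))
Subformulas found:
  1. r
  2. q
  3. s
  4. t
  5. p
  6. ~q
  7. (q /\ r)
  8. (r \/ s)
  9. (p -> t)
  10. (p \/ q)
  11. (s \/ t)
  12. (p -> q)
  13. (t \/ p)
  14. ((r \/ s) \/ t)
  15. ((t \/ p) /\ (p \/ q))
  16. (q \/ ((r \/ s) \/ t))
  17. ((p -> t) \/ (q /\ r))
  18. ((s \/ t) /\ (p -> q))
  19. ~(q \/ ((r \/ s) \/ t))
  20. ~((p -> t) \/ (q /\ r))
  21. (((s \/ t) /\ (p -> q)) /\ t)
  22. (((t \/ p) /\ (p \/ q)) /\ q)
  23. (~((p -> t) \/ (q /\ r)) /\ p)
  24. ((((s \/ t) /\ (p -> q)) /\ t) \/ ~q)
  25. (~q /\ (((t \/ p) /\ (p \/ q)) /\ q))
  26. (~(q \/ ((r \/ s) \/ t)) \/ ((((s \/ t) /\ (p -> q)) /\ t) \/ ~q))
  27. ((~q /\ (((t \/ p) /\ (p \/ q)) /\ q)) \/ (~((p -> t) \/ (q /\ r)) /\ p))
  28. (((~q /\ (((t \/ p) /\ (p \/ q)) /\ q)) \/ (~((p -> t) \/ (q /\ r)) /\ p)) /\ (~(q \/ ((r \/ s) \/ t)) \/ ((((s \/ t) /\ (p -> q)) /\ t) \/ ~q)))
Total distinct subformulas = 28

28


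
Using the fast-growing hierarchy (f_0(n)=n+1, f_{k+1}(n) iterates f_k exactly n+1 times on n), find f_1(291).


f_1(291) = f_0^292(291)
f_0 adds 1 each time, applied 292 times.
f_1(291) = 291 + 292 = 583

583


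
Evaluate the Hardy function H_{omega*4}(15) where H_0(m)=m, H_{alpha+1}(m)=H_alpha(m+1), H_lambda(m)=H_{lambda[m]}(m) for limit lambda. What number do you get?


H_{omega*4}(15):
For the Hardy hierarchy, H_{omega*k}(n) = 2^k * n.
2^4 = 16.
16 * 15 = 240

240


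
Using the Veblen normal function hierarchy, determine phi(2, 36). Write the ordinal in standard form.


phi(2, 36):
phi(2, beta) = zeta_beta (the beta-th zeta number, fixed point of epsilon).
phi(2, 36) = zeta_36

zeta_36


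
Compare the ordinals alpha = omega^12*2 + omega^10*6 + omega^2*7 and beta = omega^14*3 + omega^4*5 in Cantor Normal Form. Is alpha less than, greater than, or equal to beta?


Compare term by term from highest exponent:
alpha = omega^12*2 + omega^10*6 + omega^2*7
beta = omega^14*3 + omega^4*5
Term 1: alpha has omega^12*2, beta has omega^14*3
Term 2: alpha has omega^10*6, beta has omega^4*5
Term 3: alpha has omega^2*7, beta has omega^0*0
Result: alpha < beta

alpha < beta


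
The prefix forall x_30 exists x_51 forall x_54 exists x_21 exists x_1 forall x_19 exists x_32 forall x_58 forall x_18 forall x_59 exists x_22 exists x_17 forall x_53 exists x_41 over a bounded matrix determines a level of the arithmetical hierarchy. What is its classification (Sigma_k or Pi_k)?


Leading quantifier is forall, so the class is Pi.
Number of quantifier blocks = alternations + 1 = 9 + 1 = 10.
Classification: Pi_10

Pi_10


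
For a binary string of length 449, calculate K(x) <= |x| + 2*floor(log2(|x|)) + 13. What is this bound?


floor(log2(449)) = 8
2 * 8 = 16
K(x) <= 449 + 16 + 13 = 478

478


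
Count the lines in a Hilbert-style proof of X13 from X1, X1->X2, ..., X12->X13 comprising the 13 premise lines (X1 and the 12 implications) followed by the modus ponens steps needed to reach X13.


We have 13 premise lines: X1 and 12 implications.
Each implication is detached once by MP, giving 12 MP lines.
13 premise lines + 12 MP lines = 25 total lines.

25


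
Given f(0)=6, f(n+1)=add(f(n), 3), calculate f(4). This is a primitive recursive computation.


f(0) = 6
f(1) = add(f(0), 3) = add(6, 3) = 9
f(2) = add(f(1), 3) = add(9, 3) = 12
f(3) = add(f(2), 3) = add(12, 3) = 15
f(4) = add(f(3), 3) = add(15, 3) = 18


18


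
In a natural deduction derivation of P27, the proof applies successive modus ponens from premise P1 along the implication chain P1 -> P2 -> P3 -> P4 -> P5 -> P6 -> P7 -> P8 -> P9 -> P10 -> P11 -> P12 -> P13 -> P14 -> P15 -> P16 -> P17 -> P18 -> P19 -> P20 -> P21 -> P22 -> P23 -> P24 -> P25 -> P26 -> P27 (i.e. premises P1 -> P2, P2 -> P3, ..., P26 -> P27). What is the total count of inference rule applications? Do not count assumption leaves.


We have a chain: P1 -> P2 -> P3 -> P4 -> P5 -> P6 -> P7 -> P8 -> P9 -> P10 -> P11 -> P12 -> P13 -> P14 -> P15 -> P16 -> P17 -> P18 -> P19 -> P20 -> P21 -> P22 -> P23 -> P24 -> P25 -> P26 -> P27.
Each modus ponens application produces the next variable.
The chain has 27 propositions, so 27-1 = 26 modus ponens steps.
Total inference nodes = 26

26


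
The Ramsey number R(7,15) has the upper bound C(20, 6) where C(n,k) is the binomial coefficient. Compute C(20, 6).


R(7,15) <= C(7+15-2, 7-1) = C(20, 6)
C(20, 6) = 20! / (6! * 14!)
= 38760

38760


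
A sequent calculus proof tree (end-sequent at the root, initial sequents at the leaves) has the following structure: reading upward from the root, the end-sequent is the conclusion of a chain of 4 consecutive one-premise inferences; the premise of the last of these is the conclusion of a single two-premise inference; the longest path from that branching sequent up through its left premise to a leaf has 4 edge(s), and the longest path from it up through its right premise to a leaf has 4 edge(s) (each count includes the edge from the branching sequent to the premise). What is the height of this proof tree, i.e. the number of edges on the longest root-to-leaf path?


Longest path through the left premise: 4 edges (measured from the branching sequent)
Longest path through the right premise: 4 edges
Height of the subtree rooted at the branching sequent: max(4, 4) = 4
The branching sequent sits 4 edges above the root (the chain of one-premise inferences), so height = 4 + 4 = 8

8


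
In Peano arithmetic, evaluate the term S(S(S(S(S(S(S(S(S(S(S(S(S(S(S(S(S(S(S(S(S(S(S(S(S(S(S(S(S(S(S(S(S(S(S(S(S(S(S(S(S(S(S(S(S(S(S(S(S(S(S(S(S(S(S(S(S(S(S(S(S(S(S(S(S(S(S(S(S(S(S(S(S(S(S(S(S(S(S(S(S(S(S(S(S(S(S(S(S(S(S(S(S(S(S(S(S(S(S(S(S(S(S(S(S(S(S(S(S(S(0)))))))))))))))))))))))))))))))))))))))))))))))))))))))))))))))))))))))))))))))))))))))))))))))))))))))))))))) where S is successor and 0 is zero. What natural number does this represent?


Counting successors applied to 0:
110 applications of S to 0 = 110

110


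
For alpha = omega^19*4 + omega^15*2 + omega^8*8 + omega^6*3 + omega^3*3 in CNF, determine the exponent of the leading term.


CNF: omega^19*4 + omega^15*2 + omega^8*8 + omega^6*3 + omega^3*3
The leading term is omega^19*4, which has exponent 19.

19


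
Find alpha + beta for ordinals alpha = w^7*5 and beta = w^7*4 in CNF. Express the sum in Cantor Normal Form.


Ordinal addition w^7*5 + w^7*4:
Both terms have the same exponent 7.
w^e*c + w^e*d = w^e*(c+d).
Result = w^7*(5+4) = w^7*9

w^7*9


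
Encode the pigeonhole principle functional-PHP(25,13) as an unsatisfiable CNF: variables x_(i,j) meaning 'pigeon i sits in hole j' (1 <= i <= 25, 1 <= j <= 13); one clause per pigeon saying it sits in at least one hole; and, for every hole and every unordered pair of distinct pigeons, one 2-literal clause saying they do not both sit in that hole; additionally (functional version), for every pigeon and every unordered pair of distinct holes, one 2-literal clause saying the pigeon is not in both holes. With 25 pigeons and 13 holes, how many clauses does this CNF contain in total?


functional-PHP(25,13): 25 pigeons, 13 holes, 25*13 = 325 variables.
- pigeon clauses: one per pigeon -> 25 clauses
- hole clauses: 13 holes * C(25,2) = 13 * 300 -> 3900 clauses
- functional clauses: 25 pigeons * C(13,2) = 25 * 78 -> 1950 clauses
Total clauses = 25 + 3900 + 1950 = 5875

5875


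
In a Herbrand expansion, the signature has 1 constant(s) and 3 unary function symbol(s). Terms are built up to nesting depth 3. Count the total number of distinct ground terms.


Herbrand terms by depth:
Depth 0: 1 constants
Depth 1: 3 new terms (running total: 4)
Depth 2: 9 new terms (running total: 13)
Depth 3: 27 new terms (running total: 40)
Total distinct ground terms = 40

40


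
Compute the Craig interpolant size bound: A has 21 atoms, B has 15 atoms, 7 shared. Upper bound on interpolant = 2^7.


Shared atoms = 7
Craig interpolant size bound = 2^7
= 128

128


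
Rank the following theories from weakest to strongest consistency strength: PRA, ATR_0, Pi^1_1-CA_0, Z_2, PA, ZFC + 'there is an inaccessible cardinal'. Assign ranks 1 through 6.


Ordering by consistency strength:
1. PRA
2. PA
3. ATR_0
4. Pi^1_1-CA_0
5. Z_2
6. ZFC + 'there is an inaccessible cardinal'


PRA=1, ATR_0=3, Pi^1_1-CA_0=4, Z_2=5, PA=2, ZFC + 'there is an inaccessible cardinal'=6


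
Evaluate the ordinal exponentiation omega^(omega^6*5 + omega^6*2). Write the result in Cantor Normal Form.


omega^(omega^6*5 + omega^6*2):
Both terms of the exponent have the same exponent 6, so they merge: omega^6*5 + omega^6*2 = omega^6*(5+2) = omega^6*7.
omega raised to a CNF ordinal is a single CNF term: Result = omega^(omega^6*7)

omega^(omega^6*7)


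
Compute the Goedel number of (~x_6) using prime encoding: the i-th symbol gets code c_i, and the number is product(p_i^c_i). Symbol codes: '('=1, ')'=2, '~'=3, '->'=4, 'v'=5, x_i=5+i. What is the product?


Formula: (~x_6)
Symbol codes: [1, 3, 11, 2]
Primes: [2, 3, 5, 7]
p_1^1 = 2^1 = 2
p_2^3 = 3^3 = 27
p_3^11 = 5^11 = 48828125
p_4^2 = 7^2 = 49
Product = 129199218750

129199218750


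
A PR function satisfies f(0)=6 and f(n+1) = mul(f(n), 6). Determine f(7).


f(0) = 6
f(1) = mul(f(0), 6) = mul(6, 6) = 36
f(2) = mul(f(1), 6) = mul(36, 6) = 216
f(3) = mul(f(2), 6) = mul(216, 6) = 1296
f(4) = mul(f(3), 6) = mul(1296, 6) = 7776
f(5) = mul(f(4), 6) = mul(7776, 6) = 46656
f(6) = mul(f(5), 6) = mul(46656, 6) = 279936
f(7) = mul(f(6), 6) = mul(279936, 6) = 1679616


1679616


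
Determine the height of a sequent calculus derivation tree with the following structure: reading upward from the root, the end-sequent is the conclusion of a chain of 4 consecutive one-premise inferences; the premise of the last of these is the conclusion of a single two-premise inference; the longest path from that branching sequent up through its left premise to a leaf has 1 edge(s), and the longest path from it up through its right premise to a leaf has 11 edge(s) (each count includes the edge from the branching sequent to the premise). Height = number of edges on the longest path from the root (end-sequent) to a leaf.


Longest path through the left premise: 1 edges (measured from the branching sequent)
Longest path through the right premise: 11 edges
Height of the subtree rooted at the branching sequent: max(1, 11) = 11
The branching sequent sits 4 edges above the root (the chain of one-premise inferences), so height = 11 + 4 = 15

15


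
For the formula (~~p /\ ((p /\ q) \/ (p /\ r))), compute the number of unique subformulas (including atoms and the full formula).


Formula: (~~p /\ ((p /\ q) \/ (p /\ r)))
Subformulas found:
  1. q
  2. r
  3. p
  4. ~p
  5. ~~p
  6. (p /\ r)
  7. (p /\ q)
  8. ((p /\ q) \/ (p /\ r))
  9. (~~p /\ ((p /\ q) \/ (p /\ r)))
Total distinct subformulas = 9

9


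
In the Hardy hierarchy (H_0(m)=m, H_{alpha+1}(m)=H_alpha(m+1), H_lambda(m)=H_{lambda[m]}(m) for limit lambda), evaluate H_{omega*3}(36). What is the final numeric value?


H_{omega*3}(36):
For the Hardy hierarchy, H_{omega*k}(n) = 2^k * n.
2^3 = 8.
8 * 36 = 288

288


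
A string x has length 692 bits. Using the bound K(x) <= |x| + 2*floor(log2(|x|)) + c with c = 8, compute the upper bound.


floor(log2(692)) = 9
2 * 9 = 18
K(x) <= 692 + 18 + 8 = 718

718


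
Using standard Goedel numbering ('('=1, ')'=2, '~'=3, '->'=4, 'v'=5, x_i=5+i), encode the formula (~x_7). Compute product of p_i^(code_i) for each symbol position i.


Formula: (~x_7)
Symbol codes: [1, 3, 12, 2]
Primes: [2, 3, 5, 7]
p_1^1 = 2^1 = 2
p_2^3 = 3^3 = 27
p_3^12 = 5^12 = 244140625
p_4^2 = 7^2 = 49
Product = 645996093750

645996093750


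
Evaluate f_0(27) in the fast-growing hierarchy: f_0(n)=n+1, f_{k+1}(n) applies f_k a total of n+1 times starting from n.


f_0(27) = 27 + 1 = 28

28


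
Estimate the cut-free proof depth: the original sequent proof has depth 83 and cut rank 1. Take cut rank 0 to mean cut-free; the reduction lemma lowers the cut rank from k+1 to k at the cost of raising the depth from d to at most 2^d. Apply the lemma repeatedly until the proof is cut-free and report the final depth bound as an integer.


Each rank reduction sends depth d to at most 2^d; cut rank r needs r reductions.
2_0(83) = 83
2_1(83) = 2^83 = 9671406556917033397649408
Cut-free depth bound = 9671406556917033397649408

9671406556917033397649408


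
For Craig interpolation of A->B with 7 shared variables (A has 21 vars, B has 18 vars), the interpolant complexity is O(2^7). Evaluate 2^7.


Shared atoms = 7
Craig interpolant size bound = 2^7
= 128

128


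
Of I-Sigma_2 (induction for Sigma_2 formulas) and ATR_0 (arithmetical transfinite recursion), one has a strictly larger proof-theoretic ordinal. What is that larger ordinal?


Proof-theoretic ordinal of I-Sigma_2 (induction for Sigma_2 formulas): omega^(omega^omega)
Proof-theoretic ordinal of ATR_0 (arithmetical transfinite recursion): Gamma_0
Comparing: omega^(omega^omega) < Gamma_0.
The larger ordinal is Gamma_0 (from ATR_0 (arithmetical transfinite recursion)).

Gamma_0


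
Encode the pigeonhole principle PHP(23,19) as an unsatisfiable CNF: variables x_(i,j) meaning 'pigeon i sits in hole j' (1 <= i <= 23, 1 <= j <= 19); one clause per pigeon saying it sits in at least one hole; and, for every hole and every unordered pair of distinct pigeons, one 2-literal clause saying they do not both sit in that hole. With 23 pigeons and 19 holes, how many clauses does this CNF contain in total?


PHP(23,19): 23 pigeons, 19 holes, 23*19 = 437 variables.
- pigeon clauses: one per pigeon -> 23 clauses
- hole clauses: 19 holes * C(23,2) = 19 * 253 -> 4807 clauses
Total clauses = 23 + 4807 = 4830

4830


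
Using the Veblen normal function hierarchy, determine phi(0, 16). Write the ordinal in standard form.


phi(0, 16):
phi(0, beta) = omega^beta by definition.
phi(0, 16) = omega^16

omega^16


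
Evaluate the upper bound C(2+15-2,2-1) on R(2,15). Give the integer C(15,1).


R(2,15) <= C(2+15-2, 2-1) = C(15, 1)
C(15, 1) = 15! / (1! * 14!)
= 15

15


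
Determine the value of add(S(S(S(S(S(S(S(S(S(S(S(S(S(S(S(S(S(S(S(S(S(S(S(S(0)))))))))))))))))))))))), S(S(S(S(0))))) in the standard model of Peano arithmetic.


add(S^24(0), S^4(0)):
S^24(0) = 24
S^4(0) = 4
24 + 4 = 28

28


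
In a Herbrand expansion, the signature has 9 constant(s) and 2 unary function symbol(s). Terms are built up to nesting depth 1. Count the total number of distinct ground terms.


Herbrand terms by depth:
Depth 0: 9 constants
Depth 1: 18 new terms (running total: 27)
Total distinct ground terms = 27

27


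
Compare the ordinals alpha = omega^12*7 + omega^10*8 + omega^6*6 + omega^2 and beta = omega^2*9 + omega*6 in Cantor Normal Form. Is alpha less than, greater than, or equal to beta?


Compare term by term from highest exponent:
alpha = omega^12*7 + omega^10*8 + omega^6*6 + omega^2
beta = omega^2*9 + omega*6
Term 1: alpha has omega^12*7, beta has omega^2*9
Term 2: alpha has omega^10*8, beta has omega^1*6
Term 3: alpha has omega^6*6, beta has omega^0*0
Term 4: alpha has omega^2*1, beta has omega^0*0
Result: alpha > beta

alpha > beta


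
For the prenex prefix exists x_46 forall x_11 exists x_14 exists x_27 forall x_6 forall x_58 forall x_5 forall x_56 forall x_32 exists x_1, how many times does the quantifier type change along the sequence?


Walk the prefix and count type changes:
  position 1: exists -> forall <-- alternation
  position 2: forall -> exists <-- alternation
  position 3: exists -> exists
  position 4: exists -> forall <-- alternation
  position 5: forall -> forall
  position 6: forall -> forall
  position 7: forall -> forall
  position 8: forall -> forall
  position 9: forall -> exists <-- alternation
Total alternations = 4

4


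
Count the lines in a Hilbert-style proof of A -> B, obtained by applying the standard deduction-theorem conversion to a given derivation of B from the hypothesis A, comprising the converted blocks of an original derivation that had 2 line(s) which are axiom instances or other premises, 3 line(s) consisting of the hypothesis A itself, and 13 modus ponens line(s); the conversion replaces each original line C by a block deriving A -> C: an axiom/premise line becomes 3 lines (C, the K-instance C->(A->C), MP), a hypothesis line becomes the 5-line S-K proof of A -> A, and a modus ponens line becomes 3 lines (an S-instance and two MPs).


Deduction-theorem conversion, block by block:
- 2 axiom/premise lines -> 3 lines each = 6
- 3 hypothesis lines -> 5 lines each (identity proof A->A) = 15
- 13 MP lines -> 3 lines each (S-instance, MP, MP) = 39
Total = 6 + 15 + 39 = 60 lines.

60


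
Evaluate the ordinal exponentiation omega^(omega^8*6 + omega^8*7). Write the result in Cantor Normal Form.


omega^(omega^8*6 + omega^8*7):
Both terms of the exponent have the same exponent 8, so they merge: omega^8*6 + omega^8*7 = omega^8*(6+7) = omega^8*13.
omega raised to a CNF ordinal is a single CNF term: Result = omega^(omega^8*13)

omega^(omega^8*13)


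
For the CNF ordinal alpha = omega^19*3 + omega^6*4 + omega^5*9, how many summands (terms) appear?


CNF: omega^19*3 + omega^6*4 + omega^5*9
Count the summands separated by '+':
  term 1: omega^19*3
  term 2: omega^6*4
  term 3: omega^5*9
Total terms = 3

3


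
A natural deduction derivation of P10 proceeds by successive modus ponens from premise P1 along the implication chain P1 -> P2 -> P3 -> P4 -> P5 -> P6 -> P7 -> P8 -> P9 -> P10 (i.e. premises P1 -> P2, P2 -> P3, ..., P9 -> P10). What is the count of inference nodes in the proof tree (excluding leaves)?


We have a chain: P1 -> P2 -> P3 -> P4 -> P5 -> P6 -> P7 -> P8 -> P9 -> P10.
Each modus ponens application produces the next variable.
The chain has 10 propositions, so 10-1 = 9 modus ponens steps.
Total inference nodes = 9

9
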